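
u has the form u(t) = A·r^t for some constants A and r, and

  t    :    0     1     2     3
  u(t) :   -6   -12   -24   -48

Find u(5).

Consecutive ratio: -12/(-6) = 2, and -24/(-12) = 2, so r = 2.
Then A·2^0 = -6 gives A = -6, and u(t) = -6·2^t.
u(5) = -6·2^5 = -192.

-192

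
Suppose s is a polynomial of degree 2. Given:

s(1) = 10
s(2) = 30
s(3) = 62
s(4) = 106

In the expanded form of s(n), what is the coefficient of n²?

6

First differences: 20, 32, 44. Second differences: 12, 12.
Level-2 differences are constant, so s has degree 2.
Fitting a degree-2 polynomial gives s(n) = 6n² + 2n + 2.
The coefficient of n² is 6.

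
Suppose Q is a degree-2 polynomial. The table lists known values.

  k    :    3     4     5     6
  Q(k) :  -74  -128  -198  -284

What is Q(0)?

-8

First differences: -54, -70, -86. Second differences: -16, -16.
Level-2 differences are constant, so Q has degree 2.
Fitting a degree-2 polynomial gives Q(k) = -8k² + 2k - 8.
Then Q(0) = -8.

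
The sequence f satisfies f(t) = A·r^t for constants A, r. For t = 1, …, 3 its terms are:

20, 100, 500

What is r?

5

Consecutive ratio: 100/20 = 5, and 500/100 = 5, so r = 5.
Then A·5^1 = 20 gives A = 4, and f(t) = 4·5^t.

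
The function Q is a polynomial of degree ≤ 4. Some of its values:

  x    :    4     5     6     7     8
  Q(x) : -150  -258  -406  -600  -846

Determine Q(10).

-1518

First differences: -108, -148, -194, -246. Second differences: -40, -46, -52. Third differences: -6, -6.
Level-3 differences are constant, so Q has degree 3.
Fitting a degree-3 polynomial gives Q(x) = -x³ - 5x² - 2x + 2.
Then Q(10) = -1518.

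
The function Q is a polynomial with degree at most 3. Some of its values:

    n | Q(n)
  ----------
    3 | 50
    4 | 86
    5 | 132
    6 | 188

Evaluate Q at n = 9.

First differences: 36, 46, 56. Second differences: 10, 10.
Level-2 differences are constant, so Q has degree 2.
Fitting a degree-2 polynomial gives Q(n) = 5n² + n + 2.
Then Q(9) = 416.

416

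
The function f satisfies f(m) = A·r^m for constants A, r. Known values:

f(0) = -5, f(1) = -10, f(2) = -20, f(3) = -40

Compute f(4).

-80

Consecutive ratio: -10/(-5) = 2, and -20/(-10) = 2, so r = 2.
Then A·2^0 = -5 gives A = -5, and f(m) = -5·2^m.
f(4) = -5·2^4 = -80.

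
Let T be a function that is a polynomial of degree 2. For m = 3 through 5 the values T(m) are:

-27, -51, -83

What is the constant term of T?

Write T(m) = am² + bm + c; the 3 given values yield a linear system in the 3 coefficients.
Solving, T(m) = -4m² + 4m - 3.
The constant term is T(0) = -3.

-3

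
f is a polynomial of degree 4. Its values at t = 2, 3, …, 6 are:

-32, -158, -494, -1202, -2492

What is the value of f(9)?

-12674

Write f(t) = at^4 + bt³ + ct² + dt + e; the 5 given values yield a linear system in the 5 coefficients.
Solving, f(t) = -2t^4 + t³ - 4t² + 5t - 2.
Then f(9) = -12674.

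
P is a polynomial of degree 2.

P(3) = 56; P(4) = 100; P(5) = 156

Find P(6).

224

Write P(x) = ax² + bx + c; the 3 given values yield a linear system in the 3 coefficients.
Solving, P(x) = 6x² + 2x - 4.
Then P(6) = 224.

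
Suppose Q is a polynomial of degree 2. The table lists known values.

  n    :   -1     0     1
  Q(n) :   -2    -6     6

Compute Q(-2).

18

Write Q(n) = an² + bn + c; the 3 given values yield a linear system in the 3 coefficients.
Solving, Q(n) = 8n² + 4n - 6.
Then Q(-2) = 18.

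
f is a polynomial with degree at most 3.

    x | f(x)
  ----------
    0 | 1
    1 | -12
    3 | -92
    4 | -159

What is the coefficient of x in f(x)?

Write f(x) = ax³ + bx² + cx + d; the 4 given values yield a linear system in the 4 coefficients.
Solving, the leading coefficient vanishes, and f(x) = -9x² - 4x + 1.
The coefficient of x is -4.

-4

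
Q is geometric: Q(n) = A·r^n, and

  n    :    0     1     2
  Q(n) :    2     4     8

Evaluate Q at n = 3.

Consecutive ratio: 4/2 = 2, and 8/4 = 2, so r = 2.
Then A·2^0 = 2 gives A = 2, and Q(n) = 2·2^n.
Q(3) = 2·2^3 = 16.

16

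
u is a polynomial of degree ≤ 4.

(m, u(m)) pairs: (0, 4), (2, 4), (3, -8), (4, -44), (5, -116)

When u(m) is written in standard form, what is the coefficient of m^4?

0

Write u(m) = am^4 + bm³ + cm² + dm + e; the 5 given values yield a linear system in the 5 coefficients.
Solving, the leading coefficient vanishes, and u(m) = -2m³ + 6m² - 4m + 4.
The coefficient of m^4 is 0.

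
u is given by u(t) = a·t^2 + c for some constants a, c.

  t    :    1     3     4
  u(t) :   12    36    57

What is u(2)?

From u(1) = 12 and u(3) = 36: 1a + c = 12 and 9a + c = 36.
Subtracting: 8a = 24, so a = 3; then c = 12 − 3·1 = 9.
So u(t) = 3t² + 9, and u(2) = 21.

21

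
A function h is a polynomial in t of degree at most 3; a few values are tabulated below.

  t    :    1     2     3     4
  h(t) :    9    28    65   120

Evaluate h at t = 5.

Write h(t) = at³ + bt² + ct + d; the 4 given values yield a linear system in the 4 coefficients.
Solving, the leading coefficient vanishes, and h(t) = 9t² - 8t + 8.
Then h(5) = 193.

193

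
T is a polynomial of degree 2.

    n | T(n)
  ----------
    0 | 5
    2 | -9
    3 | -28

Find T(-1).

0

Write T(n) = an² + bn + c; the 3 given values yield a linear system in the 3 coefficients.
Solving, T(n) = -4n² + n + 5.
Then T(-1) = 0.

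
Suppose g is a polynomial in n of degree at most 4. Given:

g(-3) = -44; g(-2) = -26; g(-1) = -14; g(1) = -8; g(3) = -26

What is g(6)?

-98

Write g(n) = an^4 + bn³ + cn² + dn + e; the 5 given values yield a linear system in the 5 coefficients.
Solving, the top 2 coefficients vanish, and g(n) = -3n² + 3n - 8.
Then g(6) = -98.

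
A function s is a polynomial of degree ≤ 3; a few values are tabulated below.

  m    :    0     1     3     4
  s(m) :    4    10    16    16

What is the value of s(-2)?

Write s(m) = am³ + bm² + cm + d; the 4 given values yield a linear system in the 4 coefficients.
Solving, the leading coefficient vanishes, and s(m) = -m² + 7m + 4.
Then s(-2) = -14.

-14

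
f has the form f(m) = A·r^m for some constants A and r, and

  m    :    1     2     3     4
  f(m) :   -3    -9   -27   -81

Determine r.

3

Consecutive ratio: -9/(-3) = 3, and -27/(-9) = 3, so r = 3.
Then A·3^1 = -3 gives A = -1, and f(m) = -1·3^m.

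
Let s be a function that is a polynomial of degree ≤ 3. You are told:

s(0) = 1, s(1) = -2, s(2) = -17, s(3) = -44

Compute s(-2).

-29

First differences: -3, -15, -27. Second differences: -12, -12.
Level-2 differences are constant, so s has degree 2.
Fitting a degree-2 polynomial gives s(n) = -6n² + 3n + 1.
Then s(-2) = -29.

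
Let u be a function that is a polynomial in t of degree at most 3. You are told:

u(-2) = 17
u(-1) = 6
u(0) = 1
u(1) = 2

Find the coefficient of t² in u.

First differences: -11, -5, 1. Second differences: 6, 6.
Level-2 differences are constant, so u has degree 2.
Fitting a degree-2 polynomial gives u(t) = 3t² - 2t + 1.
The coefficient of t² is 3.

3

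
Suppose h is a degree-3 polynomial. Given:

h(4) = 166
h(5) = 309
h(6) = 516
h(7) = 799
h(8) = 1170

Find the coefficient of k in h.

Write h(k) = ak³ + bk² + ck + d; the 5 given values yield a linear system in the 4 coefficients.
Solving, h(k) = 2k³ + 2k² + 3k - 6.
The coefficient of k is 3.

3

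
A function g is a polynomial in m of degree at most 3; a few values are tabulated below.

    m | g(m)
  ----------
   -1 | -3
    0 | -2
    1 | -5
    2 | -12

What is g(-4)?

-30

First differences: 1, -3, -7. Second differences: -4, -4.
Level-2 differences are constant, so g has degree 2.
Fitting a degree-2 polynomial gives g(m) = -2m² - m - 2.
Then g(-4) = -30.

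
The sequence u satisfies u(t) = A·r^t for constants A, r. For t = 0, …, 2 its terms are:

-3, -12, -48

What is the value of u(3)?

Consecutive ratio: -12/(-3) = 4, and -48/(-12) = 4, so r = 4.
Then A·4^0 = -3 gives A = -3, and u(t) = -3·4^t.
u(3) = -3·4^3 = -192.

-192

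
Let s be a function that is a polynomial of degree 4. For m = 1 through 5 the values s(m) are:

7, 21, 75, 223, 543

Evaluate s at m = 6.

1137

Write s(m) = am^4 + bm³ + cm² + dm + e; the 5 given values yield a linear system in the 5 coefficients.
Solving, s(m) = m^4 - m³ + m² + 3m + 3.
Then s(6) = 1137.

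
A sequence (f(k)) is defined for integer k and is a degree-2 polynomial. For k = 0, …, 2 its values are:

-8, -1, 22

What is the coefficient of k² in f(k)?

8

Write f(k) = ak² + bk + c; the 3 given values yield a linear system in the 3 coefficients.
Solving, f(k) = 8k² - k - 8.
The coefficient of k² is 8.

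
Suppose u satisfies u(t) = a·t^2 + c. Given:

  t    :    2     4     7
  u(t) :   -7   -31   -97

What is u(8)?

-127

From u(2) = -7 and u(4) = -31: 4a + c = -7 and 16a + c = -31.
Subtracting: 12a = -24, so a = -2; then c = -7 − (-2)·4 = 1.
So u(t) = -2t² + 1, and u(8) = -127.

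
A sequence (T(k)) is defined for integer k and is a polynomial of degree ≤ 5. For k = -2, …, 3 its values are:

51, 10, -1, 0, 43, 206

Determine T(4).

First differences: -41, -11, 1, 43, 163. Second differences: 30, 12, 42, 120. Third differences: -18, 30, 78. Fourth differences: 48, 48.
Level-4 differences are constant, so T has degree 4.
Fitting a degree-4 polynomial gives T(k) = 2k^4 + k³ + 4k² - 6k - 1.
Then T(4) = 615.

615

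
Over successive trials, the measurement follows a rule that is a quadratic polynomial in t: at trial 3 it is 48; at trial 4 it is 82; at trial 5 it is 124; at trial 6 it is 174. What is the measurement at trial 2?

Write the value at t as u(t).
First differences: 34, 42, 50. Second differences: 8, 8.
Level-2 differences are constant, so u has degree 2.
Fitting a degree-2 polynomial gives u(t) = 4t² + 6t - 6.
Then u(2) = 22.

22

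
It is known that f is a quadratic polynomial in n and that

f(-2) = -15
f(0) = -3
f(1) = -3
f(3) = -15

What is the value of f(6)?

Write f(n) = an² + bn + c; the 4 given values yield a linear system in the 3 coefficients.
Solving, f(n) = -2n² + 2n - 3.
Then f(6) = -63.

-63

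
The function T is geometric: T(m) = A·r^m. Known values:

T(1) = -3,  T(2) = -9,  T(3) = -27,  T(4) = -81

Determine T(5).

-243

Consecutive ratio: -9/(-3) = 3, and -27/(-9) = 3, so r = 3.
Then A·3^1 = -3 gives A = -1, and T(m) = -1·3^m.
T(5) = -1·3^5 = -243.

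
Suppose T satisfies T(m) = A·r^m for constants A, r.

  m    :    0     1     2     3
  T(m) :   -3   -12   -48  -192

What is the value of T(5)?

Consecutive ratio: -12/(-3) = 4, and -48/(-12) = 4, so r = 4.
Then A·4^0 = -3 gives A = -3, and T(m) = -3·4^m.
T(5) = -3·4^5 = -3072.

-3072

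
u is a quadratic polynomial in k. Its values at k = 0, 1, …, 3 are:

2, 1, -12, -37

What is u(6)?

First differences: -1, -13, -25. Second differences: -12, -12.
Level-2 differences are constant, so u has degree 2.
Fitting a degree-2 polynomial gives u(k) = -6k² + 5k + 2.
Then u(6) = -184.

-184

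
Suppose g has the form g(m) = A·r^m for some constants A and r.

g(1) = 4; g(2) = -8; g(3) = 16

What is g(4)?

Consecutive ratio: -8/4 = -2, and 16/(-8) = -2, so r = -2.
Then A·(-2)^1 = 4 gives A = -2, and g(m) = -2·(-2)^m.
g(4) = -2·(-2)^4 = -32.

-32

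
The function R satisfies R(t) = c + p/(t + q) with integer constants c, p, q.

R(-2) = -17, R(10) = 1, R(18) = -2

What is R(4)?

(R(t) − c)(t + q) = p for each data point; the three points give a linear system in c and q, then p follows.
Solving: c = -5, q = -2, p = 48, so R(t) = -5 + 48/(t − 2).
Then R(4) = -5 + 48/2 = 19.

19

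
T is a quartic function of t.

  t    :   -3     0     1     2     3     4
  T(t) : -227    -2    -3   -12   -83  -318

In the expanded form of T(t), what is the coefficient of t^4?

Write T(t) = at^4 + bt³ + ct² + dt + e; the 6 given values yield a linear system in the 5 coefficients.
Solving, T(t) = -2t^4 + 3t³ + t² - 3t - 2.
The coefficient of t^4 is -2.

-2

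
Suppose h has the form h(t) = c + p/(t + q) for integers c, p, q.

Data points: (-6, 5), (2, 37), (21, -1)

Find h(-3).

7

(h(t) − c)(t + q) = p for each data point; the three points give a linear system in c and q, then p follows.
Solving: c = 1, q = -3, p = -36, so h(t) = 1 − 36/(t − 3).
Then h(-3) = 1 − 36/(-6) = 7.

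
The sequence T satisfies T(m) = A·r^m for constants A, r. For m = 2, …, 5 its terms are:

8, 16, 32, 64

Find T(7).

Consecutive ratio: 16/8 = 2, and 32/16 = 2, so r = 2.
Then A·2^2 = 8 gives A = 2, and T(m) = 2·2^m.
T(7) = 2·2^7 = 256.

256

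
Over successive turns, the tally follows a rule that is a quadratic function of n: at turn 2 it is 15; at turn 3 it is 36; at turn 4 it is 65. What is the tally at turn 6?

147

Write the value at n as f(n).
Write f(n) = an² + bn + c; the 3 given values yield a linear system in the 3 coefficients.
Solving, f(n) = 4n² + n - 3.
Then f(6) = 147.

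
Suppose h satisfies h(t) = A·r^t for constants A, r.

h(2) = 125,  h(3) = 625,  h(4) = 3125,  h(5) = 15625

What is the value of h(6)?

78125

Consecutive ratio: 625/125 = 5, and 3125/625 = 5, so r = 5.
Then A·5^2 = 125 gives A = 5, and h(t) = 5·5^t.
h(6) = 5·5^6 = 78125.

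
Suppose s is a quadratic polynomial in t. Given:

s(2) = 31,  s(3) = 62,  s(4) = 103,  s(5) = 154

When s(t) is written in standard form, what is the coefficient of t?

6

Write s(t) = at² + bt + c; the 4 given values yield a linear system in the 3 coefficients.
Solving, s(t) = 5t² + 6t - 1.
The coefficient of t is 6.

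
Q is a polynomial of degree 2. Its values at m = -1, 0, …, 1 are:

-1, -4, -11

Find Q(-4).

-16

Write Q(m) = am² + bm + c; the 3 given values yield a linear system in the 3 coefficients.
Solving, Q(m) = -2m² - 5m - 4.
Then Q(-4) = -16.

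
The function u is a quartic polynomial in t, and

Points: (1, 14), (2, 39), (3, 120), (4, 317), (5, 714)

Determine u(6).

1419

Write u(t) = at^4 + bt³ + ct² + dt + e; the 5 given values yield a linear system in the 5 coefficients.
Solving, u(t) = t^4 + 3t² + t + 9.
Then u(6) = 1419.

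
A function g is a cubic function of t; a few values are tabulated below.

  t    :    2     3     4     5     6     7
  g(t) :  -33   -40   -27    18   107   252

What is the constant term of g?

-7

First differences: -7, 13, 45, 89, 145. Second differences: 20, 32, 44, 56. Third differences: 12, 12, 12.
Level-3 differences are constant, so g has degree 3.
Fitting a degree-3 polynomial gives g(t) = 2t³ - 8t² - 5t - 7.
The constant term is g(0) = -7.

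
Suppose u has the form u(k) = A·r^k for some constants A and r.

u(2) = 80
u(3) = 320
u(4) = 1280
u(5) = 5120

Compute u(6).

20480

Consecutive ratio: 320/80 = 4, and 1280/320 = 4, so r = 4.
Then A·4^2 = 80 gives A = 5, and u(k) = 5·4^k.
u(6) = 5·4^6 = 20480.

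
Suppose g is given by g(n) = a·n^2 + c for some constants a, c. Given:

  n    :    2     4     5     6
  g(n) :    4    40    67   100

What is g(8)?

From g(2) = 4 and g(4) = 40: 4a + c = 4 and 16a + c = 40.
Subtracting: 12a = 36, so a = 3; then c = 4 − 3·4 = -8.
So g(n) = 3n² − 8, and g(8) = 184.

184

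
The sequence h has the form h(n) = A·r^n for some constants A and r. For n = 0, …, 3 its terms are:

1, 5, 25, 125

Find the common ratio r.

Consecutive ratio: 5/1 = 5, and 25/5 = 5, so r = 5.
Then A·5^0 = 1 gives A = 1, and h(n) = 1·5^n.

5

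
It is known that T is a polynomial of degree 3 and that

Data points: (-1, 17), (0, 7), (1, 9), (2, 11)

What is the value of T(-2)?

51

Write T(n) = an³ + bn² + cn + d; the 4 given values yield a linear system in the 4 coefficients.
Solving, T(n) = -2n³ + 6n² - 2n + 7.
Then T(-2) = 51.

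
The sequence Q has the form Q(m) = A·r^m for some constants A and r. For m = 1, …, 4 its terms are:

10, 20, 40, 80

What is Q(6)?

Consecutive ratio: 20/10 = 2, and 40/20 = 2, so r = 2.
Then A·2^1 = 10 gives A = 5, and Q(m) = 5·2^m.
Q(6) = 5·2^6 = 320.

320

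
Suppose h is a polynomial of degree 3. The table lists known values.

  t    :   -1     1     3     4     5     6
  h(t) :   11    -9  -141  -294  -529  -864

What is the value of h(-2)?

Write h(t) = at³ + bt² + ct + d; the 6 given values yield a linear system in the 4 coefficients.
Solving, h(t) = -3t³ - 5t² - 7t + 6.
Then h(-2) = 24.

24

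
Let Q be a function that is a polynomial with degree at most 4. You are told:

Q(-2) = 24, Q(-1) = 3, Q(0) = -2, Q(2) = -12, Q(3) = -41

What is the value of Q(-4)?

Write Q(x) = ax^4 + bx³ + cx² + dx + e; the 5 given values yield a linear system in the 5 coefficients.
Solving, the leading coefficient vanishes, and Q(x) = -2x³ + 2x² - x - 2.
Then Q(-4) = 162.

162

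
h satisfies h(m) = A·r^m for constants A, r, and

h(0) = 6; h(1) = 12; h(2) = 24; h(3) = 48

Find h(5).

192

Consecutive ratio: 12/6 = 2, and 24/12 = 2, so r = 2.
Then A·2^0 = 6 gives A = 6, and h(m) = 6·2^m.
h(5) = 6·2^5 = 192.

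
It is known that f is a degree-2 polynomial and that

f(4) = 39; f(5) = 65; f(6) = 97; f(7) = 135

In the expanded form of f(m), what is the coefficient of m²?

3

First differences: 26, 32, 38. Second differences: 6, 6.
Level-2 differences are constant, so f has degree 2.
Fitting a degree-2 polynomial gives f(m) = 3m² - m - 5.
The coefficient of m² is 3.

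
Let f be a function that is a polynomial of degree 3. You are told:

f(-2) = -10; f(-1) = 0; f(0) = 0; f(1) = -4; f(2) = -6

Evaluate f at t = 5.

First differences: 10, 0, -4, -2. Second differences: -10, -4, 2. Third differences: 6, 6.
Level-3 differences are constant, so f has degree 3.
Fitting a degree-3 polynomial gives f(t) = t³ - 2t² - 3t.
Then f(5) = 60.

60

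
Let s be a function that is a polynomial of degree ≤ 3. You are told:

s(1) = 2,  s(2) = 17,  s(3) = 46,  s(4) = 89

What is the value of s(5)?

146

First differences: 15, 29, 43. Second differences: 14, 14.
Level-2 differences are constant, so s has degree 2.
Extending the table by one column gives the next first difference 57, so s(5) = 89 + 57 = 146.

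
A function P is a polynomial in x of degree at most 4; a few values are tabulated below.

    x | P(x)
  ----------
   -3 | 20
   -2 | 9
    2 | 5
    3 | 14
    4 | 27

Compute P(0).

-1

Write P(x) = ax^4 + bx³ + cx² + dx + e; the 5 given values yield a linear system in the 5 coefficients.
Solving, the top 2 coefficients vanish, and P(x) = 2x² - x - 1.
Then P(0) = -1.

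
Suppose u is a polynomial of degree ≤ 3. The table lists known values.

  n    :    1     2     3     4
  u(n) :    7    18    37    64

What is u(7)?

First differences: 11, 19, 27. Second differences: 8, 8.
Level-2 differences are constant, so u has degree 2.
Fitting a degree-2 polynomial gives u(n) = 4n² - n + 4.
Then u(7) = 193.

193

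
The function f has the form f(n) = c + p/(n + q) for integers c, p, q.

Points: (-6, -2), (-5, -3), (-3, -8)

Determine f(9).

(f(n) − c)(n + q) = p for each data point; the three points give a linear system in c and q, then p follows.
Solving: c = 2, q = 1, p = 20, so f(n) = 2 + 20/(n + 1).
Then f(9) = 2 + 20/10 = 4.

4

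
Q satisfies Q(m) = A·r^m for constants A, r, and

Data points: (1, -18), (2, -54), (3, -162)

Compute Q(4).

Consecutive ratio: -54/(-18) = 3, and -162/(-54) = 3, so r = 3.
Then A·3^1 = -18 gives A = -6, and Q(m) = -6·3^m.
Q(4) = -6·3^4 = -486.

-486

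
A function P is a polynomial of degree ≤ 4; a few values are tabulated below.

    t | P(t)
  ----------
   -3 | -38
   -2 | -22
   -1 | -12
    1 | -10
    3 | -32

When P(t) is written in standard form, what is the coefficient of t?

Write P(t) = at^4 + bt³ + ct² + dt + e; the 5 given values yield a linear system in the 5 coefficients.
Solving, the top 2 coefficients vanish, and P(t) = -3t² + t - 8.
The coefficient of t is 1.

1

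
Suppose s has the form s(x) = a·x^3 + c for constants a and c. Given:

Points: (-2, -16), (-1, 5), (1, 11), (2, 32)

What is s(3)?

From s(-2) = -16 and s(-1) = 5: -8a + c = -16 and -1a + c = 5.
Subtracting: 7a = 21, so a = 3; then c = -16 − 3·(-8) = 8.
So s(x) = 3x³ + 8, and s(3) = 89.

89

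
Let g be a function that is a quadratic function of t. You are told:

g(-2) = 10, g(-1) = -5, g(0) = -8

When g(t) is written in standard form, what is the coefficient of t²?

6

Write g(t) = at² + bt + c; the 3 given values yield a linear system in the 3 coefficients.
Solving, g(t) = 6t² + 3t - 8.
The coefficient of t² is 6.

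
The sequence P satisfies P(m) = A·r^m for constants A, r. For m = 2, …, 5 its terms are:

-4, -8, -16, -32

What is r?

2

Consecutive ratio: -8/(-4) = 2, and -16/(-8) = 2, so r = 2.
Then A·2^2 = -4 gives A = -1, and P(m) = -1·2^m.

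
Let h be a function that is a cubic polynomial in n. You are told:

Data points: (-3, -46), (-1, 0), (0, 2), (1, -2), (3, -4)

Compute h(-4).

-102

Write h(n) = an³ + bn² + cn + d; the 5 given values yield a linear system in the 4 coefficients.
Solving, h(n) = n³ - 3n² - 2n + 2.
Then h(-4) = -102.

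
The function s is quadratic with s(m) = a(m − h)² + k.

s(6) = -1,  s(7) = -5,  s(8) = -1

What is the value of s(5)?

First differences -4, 4; second difference 8 = 2a, so a = 4.
Expanding, the m-coefficient is −2ah = -8h; matching it to the data gives h = 7, and then k = -5.
So s(m) = 4(m − 7)² − 5.
s(5) = 4·(-2)² − 5 = 11.

11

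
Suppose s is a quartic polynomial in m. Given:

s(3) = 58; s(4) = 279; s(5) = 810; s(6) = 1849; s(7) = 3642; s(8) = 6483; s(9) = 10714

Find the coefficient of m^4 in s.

Write s(m) = am^4 + bm³ + cm² + dm + e; the 7 given values yield a linear system in the 5 coefficients.
Solving, s(m) = 2m^4 - 3m³ - 3m² + 3m - 5.
The coefficient of m^4 is 2.

2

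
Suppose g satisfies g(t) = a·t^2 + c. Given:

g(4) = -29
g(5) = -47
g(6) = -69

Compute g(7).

-95

From g(4) = -29 and g(5) = -47: 16a + c = -29 and 25a + c = -47.
Subtracting: 9a = -18, so a = -2; then c = -29 − (-2)·16 = 3.
So g(t) = -2t² + 3, and g(7) = -95.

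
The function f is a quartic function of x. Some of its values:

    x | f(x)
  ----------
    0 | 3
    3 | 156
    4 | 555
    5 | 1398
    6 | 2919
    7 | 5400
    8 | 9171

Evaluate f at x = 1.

Write f(x) = ax^4 + bx³ + cx² + dx + e; the 7 given values yield a linear system in the 5 coefficients.
Solving, f(x) = 2x^4 + 3x³ - 8x² - 6x + 3.
Then f(1) = -6.

-6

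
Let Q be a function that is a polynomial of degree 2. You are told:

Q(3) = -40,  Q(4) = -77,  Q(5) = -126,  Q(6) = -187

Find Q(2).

First differences: -37, -49, -61. Second differences: -12, -12.
Level-2 differences are constant, so Q has degree 2.
Fitting a degree-2 polynomial gives Q(m) = -6m² + 5m - 1.
Then Q(2) = -15.

-15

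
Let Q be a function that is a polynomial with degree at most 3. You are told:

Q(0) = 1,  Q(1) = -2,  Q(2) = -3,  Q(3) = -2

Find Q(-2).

13

First differences: -3, -1, 1. Second differences: 2, 2.
Level-2 differences are constant, so Q has degree 2.
Fitting a degree-2 polynomial gives Q(x) = x² - 4x + 1.
Then Q(-2) = 13.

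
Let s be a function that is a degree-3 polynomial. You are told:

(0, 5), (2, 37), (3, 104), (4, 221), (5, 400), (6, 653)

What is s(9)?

1976

Write s(t) = at³ + bt² + ct + d; the 6 given values yield a linear system in the 4 coefficients.
Solving, s(t) = 2t³ + 7t² - 6t + 5.
Then s(9) = 1976.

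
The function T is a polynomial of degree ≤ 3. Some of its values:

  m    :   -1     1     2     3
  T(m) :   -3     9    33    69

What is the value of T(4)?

117

Write T(m) = am³ + bm² + cm + d; the 4 given values yield a linear system in the 4 coefficients.
Solving, the leading coefficient vanishes, and T(m) = 6m² + 6m - 3.
Then T(4) = 117.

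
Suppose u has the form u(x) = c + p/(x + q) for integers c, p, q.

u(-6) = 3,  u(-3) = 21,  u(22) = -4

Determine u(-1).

-27

(u(x) − c)(x + q) = p for each data point; the three points give a linear system in c and q, then p follows.
Solving: c = -3, q = 2, p = -24, so u(x) = -3 − 24/(x + 2).
Then u(-1) = -3 − 24/1 = -27.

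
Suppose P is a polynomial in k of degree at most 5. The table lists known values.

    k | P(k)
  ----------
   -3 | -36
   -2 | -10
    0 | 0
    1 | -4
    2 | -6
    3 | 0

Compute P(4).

Write P(k) = ak^5 + bk^4 + ck³ + dk² + ek + p; the 6 given values yield a linear system in the 6 coefficients.
Solving, the top 2 coefficients vanish, and P(k) = k³ - 2k² - 3k.
Then P(4) = 20.

20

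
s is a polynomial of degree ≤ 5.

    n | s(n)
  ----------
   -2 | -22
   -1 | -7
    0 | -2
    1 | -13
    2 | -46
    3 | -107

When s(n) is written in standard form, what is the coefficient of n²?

-8

Write s(n) = an^5 + bn^4 + cn³ + dn² + en + p; the 6 given values yield a linear system in the 6 coefficients.
Solving, the top 2 coefficients vanish, and s(n) = -n³ - 8n² - 2n - 2.
The coefficient of n² is -8.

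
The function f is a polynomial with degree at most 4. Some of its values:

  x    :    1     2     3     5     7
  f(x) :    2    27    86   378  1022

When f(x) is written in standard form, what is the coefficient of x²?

Write f(x) = ax^4 + bx³ + cx² + dx + e; the 5 given values yield a linear system in the 5 coefficients.
Solving, the leading coefficient vanishes, and f(x) = 3x³ - x² + 7x - 7.
The coefficient of x² is -1.

-1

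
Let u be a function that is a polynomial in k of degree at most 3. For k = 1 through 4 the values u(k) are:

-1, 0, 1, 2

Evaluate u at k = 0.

Write u(k) = ak³ + bk² + ck + d; the 4 given values yield a linear system in the 4 coefficients.
Solving, the top 2 coefficients vanish, and u(k) = k - 2.
Then u(0) = -2.

-2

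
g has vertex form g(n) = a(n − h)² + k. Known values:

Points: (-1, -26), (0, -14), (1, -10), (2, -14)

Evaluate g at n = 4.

First differences 12, 4, -4; second difference -8 = 2a, so a = -4.
Expanding, the n-coefficient is −2ah = 8h; matching it to the data gives h = 1, and then k = -10.
So g(n) = -4(n − 1)² − 10.
g(4) = -4·3² − 10 = -46.

-46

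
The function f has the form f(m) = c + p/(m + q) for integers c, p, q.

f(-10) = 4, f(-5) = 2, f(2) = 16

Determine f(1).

(f(m) − c)(m + q) = p for each data point; the three points give a linear system in c and q, then p follows.
Solving: c = 6, q = 0, p = 20, so f(m) = 6 + 20/(m + 0).
Then f(1) = 6 + 20/1 = 26.

26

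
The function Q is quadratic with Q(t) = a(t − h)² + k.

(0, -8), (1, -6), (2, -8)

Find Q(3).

-14

First differences 2, -2; second difference -4 = 2a, so a = -2.
Expanding, the t-coefficient is −2ah = 4h; matching it to the data gives h = 1, and then k = -6.
So Q(t) = -2(t − 1)² − 6.
Q(3) = -2·2² − 6 = -14.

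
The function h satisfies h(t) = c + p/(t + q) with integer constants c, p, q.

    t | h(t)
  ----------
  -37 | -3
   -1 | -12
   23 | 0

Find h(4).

(h(t) − c)(t + q) = p for each data point; the three points give a linear system in c and q, then p follows.
Solving: c = -2, q = -3, p = 40, so h(t) = -2 + 40/(t − 3).
Then h(4) = -2 + 40/1 = 38.

38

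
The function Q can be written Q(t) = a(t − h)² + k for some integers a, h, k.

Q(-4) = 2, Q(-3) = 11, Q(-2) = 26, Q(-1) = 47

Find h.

First differences 9, 15, 21; second difference 6 = 2a, so a = 3.
Expanding, the t-coefficient is −2ah = -6h; matching it to the data gives h = -5, and then k = -1.
So Q(t) = 3(t + 5)² − 1.
Hence h = -5.

-5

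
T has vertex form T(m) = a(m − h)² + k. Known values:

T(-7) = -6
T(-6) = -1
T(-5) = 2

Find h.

-4

First differences 5, 3; second difference -2 = 2a, so a = -1.
Expanding, the m-coefficient is −2ah = 2h; matching it to the data gives h = -4, and then k = 3.
So T(m) = -1(m + 4)² + 3.
Hence h = -4.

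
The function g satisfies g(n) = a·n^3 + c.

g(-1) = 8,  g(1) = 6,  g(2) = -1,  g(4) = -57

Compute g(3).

-20

From g(-1) = 8 and g(1) = 6: -1a + c = 8 and 1a + c = 6.
Subtracting: 2a = -2, so a = -1; then c = 8 − (-1)·(-1) = 7.
So g(n) = -1n³ + 7, and g(3) = -20.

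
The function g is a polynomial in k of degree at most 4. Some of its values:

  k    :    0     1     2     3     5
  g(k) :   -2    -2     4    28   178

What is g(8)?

838

Write g(k) = ak^4 + bk³ + ck² + dk + e; the 5 given values yield a linear system in the 5 coefficients.
Solving, the leading coefficient vanishes, and g(k) = 2k³ - 3k² + k - 2.
Then g(8) = 838.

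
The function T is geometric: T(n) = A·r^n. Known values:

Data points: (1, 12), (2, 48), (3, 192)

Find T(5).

3072

Consecutive ratio: 48/12 = 4, and 192/48 = 4, so r = 4.
Then A·4^1 = 12 gives A = 3, and T(n) = 3·4^n.
T(5) = 3·4^5 = 3072.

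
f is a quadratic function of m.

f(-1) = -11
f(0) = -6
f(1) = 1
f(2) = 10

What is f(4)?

First differences: 5, 7, 9. Second differences: 2, 2.
Level-2 differences are constant, so f has degree 2.
Fitting a degree-2 polynomial gives f(m) = m² + 6m - 6.
Then f(4) = 34.

34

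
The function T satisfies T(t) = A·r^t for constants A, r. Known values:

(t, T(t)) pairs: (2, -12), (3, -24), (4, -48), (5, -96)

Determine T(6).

-192

Consecutive ratio: -24/(-12) = 2, and -48/(-24) = 2, so r = 2.
Then A·2^2 = -12 gives A = -3, and T(t) = -3·2^t.
T(6) = -3·2^6 = -192.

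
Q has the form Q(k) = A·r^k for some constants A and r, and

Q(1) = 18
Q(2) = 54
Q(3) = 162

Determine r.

3

Consecutive ratio: 54/18 = 3, and 162/54 = 3, so r = 3.
Then A·3^1 = 18 gives A = 6, and Q(k) = 6·3^k.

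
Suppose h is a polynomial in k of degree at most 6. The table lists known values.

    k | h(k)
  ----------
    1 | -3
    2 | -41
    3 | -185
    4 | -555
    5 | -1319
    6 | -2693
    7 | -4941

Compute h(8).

-8375

Write h(k) = ak^6 + bk^5 + ck^4 + dk³ + ek² + pk + q; the 7 given values yield a linear system in the 7 coefficients.
Solving, the top 2 coefficients vanish, and h(k) = -2k^4 - 3k² + k + 1.
Then h(8) = -8375.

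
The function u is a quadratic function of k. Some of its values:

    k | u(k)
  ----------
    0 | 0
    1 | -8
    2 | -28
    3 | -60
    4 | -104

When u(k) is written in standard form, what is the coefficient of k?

First differences: -8, -20, -32, -44. Second differences: -12, -12, -12.
Level-2 differences are constant, so u has degree 2.
Fitting a degree-2 polynomial gives u(k) = -6k² - 2k.
The coefficient of k is -2.

-2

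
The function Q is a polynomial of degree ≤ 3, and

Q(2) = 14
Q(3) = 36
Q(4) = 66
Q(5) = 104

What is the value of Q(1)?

0

Write Q(x) = ax³ + bx² + cx + d; the 4 given values yield a linear system in the 4 coefficients.
Solving, the leading coefficient vanishes, and Q(x) = 4x² + 2x - 6.
Then Q(1) = 0.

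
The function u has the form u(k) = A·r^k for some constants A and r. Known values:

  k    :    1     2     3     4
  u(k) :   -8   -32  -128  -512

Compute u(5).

-2048

Consecutive ratio: -32/(-8) = 4, and -128/(-32) = 4, so r = 4.
Then A·4^1 = -8 gives A = -2, and u(k) = -2·4^k.
u(5) = -2·4^5 = -2048.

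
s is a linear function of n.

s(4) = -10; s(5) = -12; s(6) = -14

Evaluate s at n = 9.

-20

Write s(n) = an + b; the 3 given values yield a linear system in the 2 coefficients.
Solving, s(n) = -2n - 2.
Then s(9) = -20.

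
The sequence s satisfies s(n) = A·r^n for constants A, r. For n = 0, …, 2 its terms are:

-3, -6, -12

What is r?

Consecutive ratio: -6/(-3) = 2, and -12/(-6) = 2, so r = 2.
Then A·2^0 = -3 gives A = -3, and s(n) = -3·2^n.

2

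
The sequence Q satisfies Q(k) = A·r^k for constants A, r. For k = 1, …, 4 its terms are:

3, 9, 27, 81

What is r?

Consecutive ratio: 9/3 = 3, and 27/9 = 3, so r = 3.
Then A·3^1 = 3 gives A = 1, and Q(k) = 1·3^k.

3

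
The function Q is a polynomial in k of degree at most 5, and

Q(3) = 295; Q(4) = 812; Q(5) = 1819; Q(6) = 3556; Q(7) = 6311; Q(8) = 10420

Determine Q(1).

Write Q(k) = ak^5 + bk^4 + ck³ + dk² + ek + p; the 6 given values yield a linear system in the 6 coefficients.
Solving, the leading coefficient vanishes, and Q(k) = 2k^4 + 4k³ + 3k² - 2k + 4.
Then Q(1) = 11.

11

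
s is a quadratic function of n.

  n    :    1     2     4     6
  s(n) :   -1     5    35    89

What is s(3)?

Write s(n) = an² + bn + c; the 4 given values yield a linear system in the 3 coefficients.
Solving, s(n) = 3n² - 3n - 1.
Then s(3) = 17.

17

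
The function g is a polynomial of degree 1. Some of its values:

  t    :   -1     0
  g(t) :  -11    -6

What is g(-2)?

Write g(t) = at + b; the 2 given values yield a linear system in the 2 coefficients.
Solving, g(t) = 5t - 6.
Then g(-2) = -16.

-16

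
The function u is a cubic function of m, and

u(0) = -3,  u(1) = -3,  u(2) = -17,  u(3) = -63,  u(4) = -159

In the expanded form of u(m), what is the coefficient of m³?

-3

Write u(m) = am³ + bm² + cm + d; the 5 given values yield a linear system in the 4 coefficients.
Solving, u(m) = -3m³ + 2m² + m - 3.
The coefficient of m³ is -3.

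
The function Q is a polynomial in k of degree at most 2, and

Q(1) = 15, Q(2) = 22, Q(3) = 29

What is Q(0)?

Write Q(k) = ak² + bk + c; the 3 given values yield a linear system in the 3 coefficients.
Solving, the leading coefficient vanishes, and Q(k) = 7k + 8.
The constant term is Q(0) = 8.

8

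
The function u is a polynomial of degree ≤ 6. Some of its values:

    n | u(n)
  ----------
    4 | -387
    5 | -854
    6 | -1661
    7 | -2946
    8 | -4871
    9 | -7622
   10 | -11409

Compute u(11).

First differences: -467, -807, -1285, -1925, -2751, -3787. Second differences: -340, -478, -640, -826, -1036. Third differences: -138, -162, -186, -210. Fourth differences: -24, -24, -24.
Level-4 differences are constant, so u has degree 4.
Fitting a degree-4 polynomial gives u(n) = -n^4 - n³ - 4n² - n + 1.
Then u(11) = -16466.

-16466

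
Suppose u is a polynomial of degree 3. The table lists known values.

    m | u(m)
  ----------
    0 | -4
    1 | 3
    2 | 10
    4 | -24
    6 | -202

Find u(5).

-89

Write u(m) = am³ + bm² + cm + d; the 5 given values yield a linear system in the 4 coefficients.
Solving, u(m) = -2m³ + 6m² + 3m - 4.
Then u(5) = -89.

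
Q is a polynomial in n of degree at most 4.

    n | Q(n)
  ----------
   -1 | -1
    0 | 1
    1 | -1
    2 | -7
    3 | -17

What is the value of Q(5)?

-49

First differences: 2, -2, -6, -10. Second differences: -4, -4, -4.
Level-2 differences are constant, so Q has degree 2.
Fitting a degree-2 polynomial gives Q(n) = -2n² + 1.
Then Q(5) = -49.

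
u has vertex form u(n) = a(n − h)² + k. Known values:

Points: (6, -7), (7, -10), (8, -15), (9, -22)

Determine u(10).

-31

First differences -3, -5, -7; second difference -2 = 2a, so a = -1.
Expanding, the n-coefficient is −2ah = 2h; matching it to the data gives h = 5, and then k = -6.
So u(n) = -1(n − 5)² − 6.
u(10) = -1·5² − 6 = -31.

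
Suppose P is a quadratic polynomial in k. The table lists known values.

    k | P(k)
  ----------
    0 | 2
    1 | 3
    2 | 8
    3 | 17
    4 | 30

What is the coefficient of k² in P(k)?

2

First differences: 1, 5, 9, 13. Second differences: 4, 4, 4.
Level-2 differences are constant, so P has degree 2.
Fitting a degree-2 polynomial gives P(k) = 2k² - k + 2.
The coefficient of k² is 2.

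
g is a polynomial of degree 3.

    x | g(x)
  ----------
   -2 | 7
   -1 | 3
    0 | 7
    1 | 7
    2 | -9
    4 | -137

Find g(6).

-473

Write g(x) = ax³ + bx² + cx + d; the 6 given values yield a linear system in the 4 coefficients.
Solving, g(x) = -2x³ - 2x² + 4x + 7.
Then g(6) = -473.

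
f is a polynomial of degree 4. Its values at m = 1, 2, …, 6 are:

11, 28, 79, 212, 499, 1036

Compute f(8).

3364

First differences: 17, 51, 133, 287, 537. Second differences: 34, 82, 154, 250. Third differences: 48, 72, 96. Fourth differences: 24, 24.
Level-4 differences are constant, so f has degree 4.
Fitting a degree-4 polynomial gives f(m) = m^4 - 2m³ + 4m² + 4m + 4.
Then f(8) = 3364.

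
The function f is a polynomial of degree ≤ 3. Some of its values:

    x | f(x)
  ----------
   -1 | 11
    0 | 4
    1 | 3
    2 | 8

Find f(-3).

Write f(x) = ax³ + bx² + cx + d; the 4 given values yield a linear system in the 4 coefficients.
Solving, the leading coefficient vanishes, and f(x) = 3x² - 4x + 4.
Then f(-3) = 43.

43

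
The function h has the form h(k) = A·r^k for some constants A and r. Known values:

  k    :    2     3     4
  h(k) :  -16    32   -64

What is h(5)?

Consecutive ratio: 32/(-16) = -2, and -64/32 = -2, so r = -2.
Then A·(-2)^2 = -16 gives A = -4, and h(k) = -4·(-2)^k.
h(5) = -4·(-2)^5 = 128.

128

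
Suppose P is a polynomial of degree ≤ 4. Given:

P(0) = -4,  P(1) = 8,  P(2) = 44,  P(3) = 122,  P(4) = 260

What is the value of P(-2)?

-28

Write P(t) = at^4 + bt³ + ct² + dt + e; the 5 given values yield a linear system in the 5 coefficients.
Solving, the leading coefficient vanishes, and P(t) = 3t³ + 3t² + 6t - 4.
Then P(-2) = -28.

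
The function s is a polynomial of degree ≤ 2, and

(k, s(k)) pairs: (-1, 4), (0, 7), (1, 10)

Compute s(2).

13

First differences: 3, 3.
Level-1 differences are constant, so s has degree 1.
Fitting a degree-1 polynomial gives s(k) = 3k + 7.
Then s(2) = 13.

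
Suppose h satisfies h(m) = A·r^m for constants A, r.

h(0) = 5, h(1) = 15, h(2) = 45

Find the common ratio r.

3

Consecutive ratio: 15/5 = 3, and 45/15 = 3, so r = 3.
Then A·3^0 = 5 gives A = 5, and h(m) = 5·3^m.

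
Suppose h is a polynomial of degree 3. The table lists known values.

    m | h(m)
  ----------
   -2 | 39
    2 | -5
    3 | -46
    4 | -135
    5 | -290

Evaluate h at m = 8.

-1331

Write h(m) = am³ + bm² + cm + d; the 5 given values yield a linear system in the 4 coefficients.
Solving, h(m) = -3m³ + 3m² + m + 5.
Then h(8) = -1331.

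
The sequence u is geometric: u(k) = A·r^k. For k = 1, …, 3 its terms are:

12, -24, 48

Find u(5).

192

Consecutive ratio: -24/12 = -2, and 48/(-24) = -2, so r = -2.
Then A·(-2)^1 = 12 gives A = -6, and u(k) = -6·(-2)^k.
u(5) = -6·(-2)^5 = 192.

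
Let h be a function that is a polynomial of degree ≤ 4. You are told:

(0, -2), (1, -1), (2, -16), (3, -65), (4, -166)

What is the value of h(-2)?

First differences: 1, -15, -49, -101. Second differences: -16, -34, -52. Third differences: -18, -18.
Level-3 differences are constant, so h has degree 3.
Fitting a degree-3 polynomial gives h(t) = -3t³ + t² + 3t - 2.
Then h(-2) = 20.

20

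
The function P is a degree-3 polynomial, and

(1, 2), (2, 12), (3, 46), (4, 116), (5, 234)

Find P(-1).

First differences: 10, 34, 70, 118. Second differences: 24, 36, 48. Third differences: 12, 12.
Level-3 differences are constant, so P has degree 3.
Fitting a degree-3 polynomial gives P(x) = 2x³ - 4x + 4.
Then P(-1) = 6.

6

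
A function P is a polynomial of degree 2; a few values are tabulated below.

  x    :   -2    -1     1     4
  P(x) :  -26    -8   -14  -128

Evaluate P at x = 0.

Write P(x) = ax² + bx + c; the 4 given values yield a linear system in the 3 coefficients.
Solving, P(x) = -7x² - 3x - 4.
Then P(0) = -4.

-4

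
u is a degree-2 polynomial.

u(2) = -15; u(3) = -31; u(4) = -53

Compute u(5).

-81

Write u(m) = am² + bm + c; the 3 given values yield a linear system in the 3 coefficients.
Solving, u(m) = -3m² - m - 1.
Then u(5) = -81.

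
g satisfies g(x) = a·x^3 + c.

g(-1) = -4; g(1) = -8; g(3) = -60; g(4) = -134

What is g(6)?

From g(-1) = -4 and g(1) = -8: -1a + c = -4 and 1a + c = -8.
Subtracting: 2a = -4, so a = -2; then c = -4 − (-2)·(-1) = -6.
So g(x) = -2x³ − 6, and g(6) = -438.

-438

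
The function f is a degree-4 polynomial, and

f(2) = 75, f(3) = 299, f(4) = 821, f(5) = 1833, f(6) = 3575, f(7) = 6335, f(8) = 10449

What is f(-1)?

-9

First differences: 224, 522, 1012, 1742, 2760, 4114. Second differences: 298, 490, 730, 1018, 1354. Third differences: 192, 240, 288, 336. Fourth differences: 48, 48, 48.
Level-4 differences are constant, so f has degree 4.
Fitting a degree-4 polynomial gives f(k) = 2k^4 + 4k³ + 3k² + 3k - 7.
Then f(-1) = -9.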